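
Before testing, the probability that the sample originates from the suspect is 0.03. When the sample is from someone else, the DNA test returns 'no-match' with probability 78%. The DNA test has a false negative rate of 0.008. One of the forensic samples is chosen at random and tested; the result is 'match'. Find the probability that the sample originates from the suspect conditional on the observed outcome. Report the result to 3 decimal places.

P(H | E) ≈ 0.122

Let H be the event that the sample originates from the suspect. P(H) = 0.03, so P(¬H) = 0.97. With E the 'match' result, P(E|H) = 0.992 and P(E|¬H) = 0.22.
P(E) = 0.992·0.03 + 0.22·0.97 = 0.029760 + 0.21340 = 0.24316.
By Bayes' theorem, P(H|E) = 0.029760 / 0.24316 = 0.122.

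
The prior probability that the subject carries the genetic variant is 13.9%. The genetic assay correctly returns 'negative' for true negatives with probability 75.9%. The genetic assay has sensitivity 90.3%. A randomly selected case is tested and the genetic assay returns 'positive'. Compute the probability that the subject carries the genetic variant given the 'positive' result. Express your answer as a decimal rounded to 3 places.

P(H | E) ≈ 0.377

Write H for 'the subject carries the genetic variant'. Prior odds H:¬H = 0.139/0.861 = 0.16144. For the 'positive' outcome, the likelihood ratio is 0.903/0.241 = 3.7469.
Posterior odds = 0.16144 × 3.7469 = 0.60490, so P(H|E) = 0.60490/(1+0.60490) = 0.377.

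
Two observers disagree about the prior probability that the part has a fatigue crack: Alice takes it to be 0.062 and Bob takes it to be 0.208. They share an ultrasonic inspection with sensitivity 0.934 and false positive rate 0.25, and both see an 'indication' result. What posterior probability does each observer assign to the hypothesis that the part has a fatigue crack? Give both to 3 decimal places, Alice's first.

The likelihood ratio for an 'indication' result is 0.934/0.25 = 3.7360.
Alice: prior odds 0.062/0.938 = 0.066098; posterior odds 0.24694; posterior probability 0.198.
Bob: prior odds 0.208/0.792 = 0.26263; posterior odds 0.98117; posterior probability 0.495.

Alice: 0.198; Bob: 0.495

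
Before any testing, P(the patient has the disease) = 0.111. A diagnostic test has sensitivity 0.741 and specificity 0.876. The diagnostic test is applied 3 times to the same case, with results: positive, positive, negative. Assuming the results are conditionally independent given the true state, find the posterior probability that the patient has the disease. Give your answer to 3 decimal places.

Posterior P(H) ≈ 0.569

Let H be the event that the patient has the disease; start with P(H) = 0.111. P('positive'|H) = 0.741, P('positive'|¬H) = 0.124.
Update on result 1 ('positive'): P(H) ← 0.741·0.1110 / (0.741·0.1110 + 0.124·0.8890) = 0.082251/0.19249 = 0.4273.
Update on result 2 ('positive'): P(H) ← 0.741·0.4273 / (0.741·0.4273 + 0.124·0.5727) = 0.31663/0.38765 = 0.8168.
Update on result 3 ('negative'): P(H) ← 0.259·0.8168 / (0.259·0.8168 + 0.876·0.1832) = 0.21155/0.37203 = 0.5686.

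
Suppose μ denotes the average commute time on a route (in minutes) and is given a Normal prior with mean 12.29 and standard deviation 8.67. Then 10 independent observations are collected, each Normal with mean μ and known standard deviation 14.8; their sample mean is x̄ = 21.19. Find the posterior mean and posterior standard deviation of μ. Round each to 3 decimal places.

With known σ, the Normal prior is conjugate. Weight on the data is w = (n/σ²)/(n/σ² + 1/τ₀²) = 0.0456538/(0.0456538+0.0133034) = 0.77436.
Posterior mean = w·x̄ + (1−w)·μ₀ = 0.77436·21.19 + 0.22564·12.29 = 19.182. Posterior variance = 1/(0.0456538+0.0133034) = 16.9615, so SD = 4.118.

Posterior mean ≈ 19.182; posterior SD ≈ 4.118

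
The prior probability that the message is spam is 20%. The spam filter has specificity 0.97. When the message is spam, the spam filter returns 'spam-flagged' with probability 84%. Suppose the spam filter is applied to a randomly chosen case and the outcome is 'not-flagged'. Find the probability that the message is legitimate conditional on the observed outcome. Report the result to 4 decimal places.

P(¬H | E) ≈ 0.9604

Let H be the event that the message is spam. P(H) = 0.2, so P(¬H) = 0.8. With E the 'not-flagged' result, P(E|H) = 0.16 and P(E|¬H) = 0.97.
P(E) = 0.16·0.2 + 0.97·0.8 = 0.032000 + 0.77600 = 0.80800.
By Bayes' theorem, P(H|E) = 0.032000 / 0.80800 = 0.0396. Hence P(¬H|E) = 1 − 0.0396 = 0.9604.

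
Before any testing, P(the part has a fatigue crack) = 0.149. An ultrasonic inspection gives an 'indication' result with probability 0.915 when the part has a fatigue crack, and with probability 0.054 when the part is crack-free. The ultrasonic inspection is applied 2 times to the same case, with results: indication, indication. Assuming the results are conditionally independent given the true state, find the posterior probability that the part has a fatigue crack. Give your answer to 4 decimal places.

With H the event that the part has a fatigue crack, the joint likelihood of the observed sequence is P(data|H) = 0.915·0.915 = 0.83723 and P(data|¬H) = 0.054·0.054 = 0.0029160.
Bayes: P(H|data) = 0.149·0.83723 / (0.149·0.83723 + 0.851·0.0029160) = 0.12475/0.12723 = 0.9805.

Posterior P(H) ≈ 0.9805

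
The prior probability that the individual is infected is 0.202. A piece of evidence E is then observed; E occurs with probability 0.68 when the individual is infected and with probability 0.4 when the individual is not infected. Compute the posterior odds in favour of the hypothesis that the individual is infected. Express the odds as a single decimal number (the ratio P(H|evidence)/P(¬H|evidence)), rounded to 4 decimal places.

Posterior odds ≈ 0.4303

Prior odds = 0.202/(1−0.202) = 0.25313.
Likelihood ratio for E = 0.68/0.4 = 1.7000.
Posterior odds = prior odds × LR = 0.43033.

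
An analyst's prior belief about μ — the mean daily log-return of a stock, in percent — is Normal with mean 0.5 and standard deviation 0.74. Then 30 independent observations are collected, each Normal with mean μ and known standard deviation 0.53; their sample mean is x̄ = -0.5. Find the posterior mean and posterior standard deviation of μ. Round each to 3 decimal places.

With known σ, the Normal prior is conjugate. Weight on the data is w = (n/σ²)/(n/σ² + 1/τ₀²) = 106.800/(106.800+1.82615) = 0.98319.
Posterior mean = w·x̄ + (1−w)·μ₀ = 0.98319·-0.5 + 0.016811·0.5 = -0.483. Posterior variance = 1/(106.800+1.82615) = 0.00920592, so SD = 0.096.

Posterior mean ≈ -0.483; posterior SD ≈ 0.096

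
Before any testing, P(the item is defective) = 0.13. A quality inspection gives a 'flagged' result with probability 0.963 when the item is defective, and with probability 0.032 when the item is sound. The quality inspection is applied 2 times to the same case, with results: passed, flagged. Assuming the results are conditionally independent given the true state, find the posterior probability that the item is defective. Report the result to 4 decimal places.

Posterior P(H) ≈ 0.1467

With H the event that the item is defective, the joint likelihood of the observed sequence is P(data|H) = 0.037·0.963 = 0.035631 and P(data|¬H) = 0.968·0.032 = 0.030976.
Bayes: P(H|data) = 0.13·0.035631 / (0.13·0.035631 + 0.87·0.030976) = 0.0046320/0.031581 = 0.1467.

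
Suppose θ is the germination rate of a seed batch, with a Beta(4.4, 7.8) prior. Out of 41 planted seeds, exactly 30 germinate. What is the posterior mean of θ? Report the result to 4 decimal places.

Posterior mean ≈ 0.6466

Observing 30 successes and 11 failures updates Beta(4.4, 7.8) by adding the success and failure counts to the two shape parameters: α = 4.4+30 = 34.4, β = 7.8+11 = 18.8.
E[θ | data] = 34.4/(34.4+18.8) = 0.6466.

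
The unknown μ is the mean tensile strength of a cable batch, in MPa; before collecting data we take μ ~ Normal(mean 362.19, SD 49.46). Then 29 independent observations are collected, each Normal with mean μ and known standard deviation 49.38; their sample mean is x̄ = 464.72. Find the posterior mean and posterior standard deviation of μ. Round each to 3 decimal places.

With known σ, the Normal prior is conjugate. Weight on the data is w = (n/σ²)/(n/σ² + 1/τ₀²) = 0.0118931/(0.0118931+0.00040878) = 0.96677.
Posterior mean = w·x̄ + (1−w)·μ₀ = 0.96677·464.72 + 0.033229·362.19 = 461.313. Posterior variance = 1/(0.0118931+0.00040878) = 81.2882, so SD = 9.016.

Posterior mean ≈ 461.313; posterior SD ≈ 9.016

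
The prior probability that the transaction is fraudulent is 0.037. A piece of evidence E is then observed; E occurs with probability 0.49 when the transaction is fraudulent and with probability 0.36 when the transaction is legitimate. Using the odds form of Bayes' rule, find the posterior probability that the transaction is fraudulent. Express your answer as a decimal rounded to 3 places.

Prior odds = 0.037/(1−0.037) = 0.038422.
Likelihood ratio for E = 0.49/0.36 = 1.3611.
Posterior odds = prior odds × LR = 0.052296.
Posterior probability = odds/(1+odds) = 0.052296/1.0523 = 0.050.

Posterior probability ≈ 0.050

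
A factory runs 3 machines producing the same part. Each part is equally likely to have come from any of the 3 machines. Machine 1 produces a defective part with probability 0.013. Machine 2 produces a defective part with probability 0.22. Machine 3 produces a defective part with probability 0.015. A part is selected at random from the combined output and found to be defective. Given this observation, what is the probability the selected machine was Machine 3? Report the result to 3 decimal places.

Posterior probability ≈ 0.060

Tabulate prior·likelihood by source: [1] prior 0.333333, lik 0.013, product 0.004333; [2] prior 0.333333, lik 0.22, product 0.07333; [3] prior 0.333333, lik 0.015, product 0.005000.
Normalizing constant = 0.082667; the posterior for Machine 3 is its product over the sum, 0.005000/0.082667 = 0.060.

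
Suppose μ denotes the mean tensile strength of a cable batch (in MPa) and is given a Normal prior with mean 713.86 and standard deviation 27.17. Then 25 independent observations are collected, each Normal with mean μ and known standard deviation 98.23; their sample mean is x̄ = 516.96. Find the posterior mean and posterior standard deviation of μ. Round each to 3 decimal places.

Posterior mean ≈ 584.562; posterior SD ≈ 15.920

Prior precision 1/τ₀² = 1/27.17² = 0.00135463; data precision n/σ² = 25/98.23² = 0.00259091.
Posterior precision = 0.00135463 + 0.00259091 = 0.00394554, giving posterior SD = 1/√0.00394554 = 15.920.
Posterior mean = (0.00135463·713.86 + 0.00259091·516.96) / 0.00394554 = 584.562.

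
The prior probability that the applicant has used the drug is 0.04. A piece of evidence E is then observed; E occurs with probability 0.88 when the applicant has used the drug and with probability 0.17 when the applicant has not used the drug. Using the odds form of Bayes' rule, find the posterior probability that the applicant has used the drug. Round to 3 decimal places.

Prior odds = 0.04/(1−0.04) = 0.041667.
Likelihood ratio for E = 0.88/0.17 = 5.1765.
Posterior odds = prior odds × LR = 0.21569.
Posterior probability = odds/(1+odds) = 0.21569/1.2157 = 0.177.

Posterior probability ≈ 0.177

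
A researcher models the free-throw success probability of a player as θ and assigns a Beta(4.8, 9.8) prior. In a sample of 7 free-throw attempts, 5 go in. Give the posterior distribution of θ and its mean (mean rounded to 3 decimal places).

Posterior: Beta(9.8, 11.8); mean ≈ 0.454

The binomial likelihood is conjugate to the Beta prior: with 5 successes and 2 failures, the posterior is Beta(4.8+5, 9.8+2) = Beta(9.8, 11.8).
E[θ | data] = 9.8/(9.8+11.8) = 0.454.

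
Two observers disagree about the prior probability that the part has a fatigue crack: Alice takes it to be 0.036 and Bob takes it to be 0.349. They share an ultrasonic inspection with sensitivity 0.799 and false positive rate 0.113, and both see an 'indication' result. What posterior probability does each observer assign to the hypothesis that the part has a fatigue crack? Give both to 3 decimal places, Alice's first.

The likelihood ratio for an 'indication' result is 0.799/0.113 = 7.0708.
Alice: prior odds 0.036/0.964 = 0.037344; posterior odds 0.26405; posterior probability 0.209.
Bob: prior odds 0.349/0.651 = 0.53610; posterior odds 3.7906; posterior probability 0.791.

Alice: 0.209; Bob: 0.791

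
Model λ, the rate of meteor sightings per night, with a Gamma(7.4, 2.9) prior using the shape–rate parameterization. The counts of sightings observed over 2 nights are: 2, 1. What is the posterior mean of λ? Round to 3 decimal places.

Total count ∑xᵢ = 3 over n = 2 nights.
Gamma is conjugate to the Poisson likelihood: posterior is Gamma(shape = 7.4+3 = 10.4, rate = 2.9+2 = 4.9).
E[λ | data] = 10.4/4.9 = 2.122.

Posterior mean ≈ 2.122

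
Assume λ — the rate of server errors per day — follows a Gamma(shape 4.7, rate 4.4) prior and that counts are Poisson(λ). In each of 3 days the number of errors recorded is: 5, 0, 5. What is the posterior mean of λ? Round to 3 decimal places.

Posterior mean ≈ 1.986

Total count ∑xᵢ = 10 over n = 3 days.
Gamma is conjugate to the Poisson likelihood: posterior is Gamma(shape = 4.7+10 = 14.7, rate = 4.4+3 = 7.4).
E[λ | data] = 14.7/7.4 = 1.986.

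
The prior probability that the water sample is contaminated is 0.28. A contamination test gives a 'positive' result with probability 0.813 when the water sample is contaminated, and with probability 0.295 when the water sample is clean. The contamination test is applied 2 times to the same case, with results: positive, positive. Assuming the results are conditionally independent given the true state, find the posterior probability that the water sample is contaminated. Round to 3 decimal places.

Posterior P(H) ≈ 0.747

With H the event that the water sample is contaminated, the joint likelihood of the observed sequence is P(data|H) = 0.813·0.813 = 0.66097 and P(data|¬H) = 0.295·0.295 = 0.087025.
Bayes: P(H|data) = 0.28·0.66097 / (0.28·0.66097 + 0.72·0.087025) = 0.18507/0.24773 = 0.7471.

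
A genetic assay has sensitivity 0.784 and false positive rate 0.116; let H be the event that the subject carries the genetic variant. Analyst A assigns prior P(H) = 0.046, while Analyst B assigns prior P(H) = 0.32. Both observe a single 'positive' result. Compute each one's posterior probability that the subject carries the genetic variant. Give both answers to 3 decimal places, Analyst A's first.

P('+'|H) = 0.784, P('+'|¬H) = 0.116.
Analyst A: numerator 0.784·0.046 = 0.036064; evidence = 0.036064+0.116·0.954 = 0.14673; posterior = 0.246.
Analyst B: numerator 0.784·0.32 = 0.25088; evidence = 0.25088+0.116·0.68 = 0.32976; posterior = 0.761.

Analyst A: 0.246; Analyst B: 0.761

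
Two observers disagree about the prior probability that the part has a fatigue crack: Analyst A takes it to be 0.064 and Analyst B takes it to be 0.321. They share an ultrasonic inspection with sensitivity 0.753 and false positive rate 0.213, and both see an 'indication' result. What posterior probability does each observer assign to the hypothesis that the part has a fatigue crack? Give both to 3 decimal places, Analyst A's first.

The likelihood ratio for an 'indication' result is 0.753/0.213 = 3.5352.
Analyst A: prior odds 0.064/0.936 = 0.068376; posterior odds 0.24172; posterior probability 0.195.
Analyst B: prior odds 0.321/0.679 = 0.47275; posterior odds 1.6713; posterior probability 0.626.

Analyst A: 0.195; Analyst B: 0.626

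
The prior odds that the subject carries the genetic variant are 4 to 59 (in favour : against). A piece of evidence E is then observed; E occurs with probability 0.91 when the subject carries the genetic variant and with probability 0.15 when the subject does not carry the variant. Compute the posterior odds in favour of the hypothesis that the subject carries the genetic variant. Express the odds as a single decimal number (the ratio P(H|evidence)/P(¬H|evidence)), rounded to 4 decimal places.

Posterior odds ≈ 0.4113

Prior odds = 4/59 = 0.067797.
Likelihood ratio for E = 0.91/0.15 = 6.0667.
Posterior odds = prior odds × LR = 0.41130.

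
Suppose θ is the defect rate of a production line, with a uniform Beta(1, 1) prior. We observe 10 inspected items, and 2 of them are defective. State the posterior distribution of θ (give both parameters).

Observing 2 successes and 8 failures updates Beta(1, 1) by adding the success and failure counts to the two shape parameters: α = 1+2 = 3, β = 1+8 = 9.

Posterior: Beta(3, 9)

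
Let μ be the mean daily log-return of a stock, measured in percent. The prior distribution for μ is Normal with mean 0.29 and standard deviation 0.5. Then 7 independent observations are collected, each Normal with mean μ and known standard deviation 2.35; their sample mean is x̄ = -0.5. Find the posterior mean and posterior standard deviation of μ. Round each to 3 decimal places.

Posterior mean ≈ 0.100; posterior SD ≈ 0.436

Prior precision 1/τ₀² = 1/0.5² = 4.00000; data precision n/σ² = 7/2.35² = 1.26754.
Posterior precision = 4.00000 + 1.26754 = 5.26754, giving posterior SD = 1/√5.26754 = 0.436.
Posterior mean = (4.00000·0.29 + 1.26754·-0.5) / 5.26754 = 0.100.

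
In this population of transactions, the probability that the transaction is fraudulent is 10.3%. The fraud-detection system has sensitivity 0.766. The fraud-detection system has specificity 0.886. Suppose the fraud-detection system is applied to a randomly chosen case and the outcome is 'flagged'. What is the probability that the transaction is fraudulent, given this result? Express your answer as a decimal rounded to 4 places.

P(H | E) ≈ 0.4355

Write H for 'the transaction is fraudulent'. Prior odds H:¬H = 0.103/0.897 = 0.11483. For the 'flagged' outcome, the likelihood ratio is 0.766/0.114 = 6.7193.
Posterior odds = 0.11483 × 6.7193 = 0.77156, so P(H|E) = 0.77156/(1+0.77156) = 0.4355.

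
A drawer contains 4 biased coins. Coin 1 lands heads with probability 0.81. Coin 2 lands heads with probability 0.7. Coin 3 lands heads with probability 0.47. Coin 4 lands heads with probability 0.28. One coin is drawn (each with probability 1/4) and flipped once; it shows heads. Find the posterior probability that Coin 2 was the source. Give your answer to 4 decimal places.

P(heads|C1) = 0.81; P(heads|C2) = 0.7; P(heads|C3) = 0.47; P(heads|C4) = 0.28.
Prior × likelihood for each source: 0.25·0.81=0.2025, 0.25·0.7=0.1750, 0.25·0.47=0.1175, 0.25·0.28=0.07000. Summing gives P(heads) = 0.56500.
P(Coin 2 | heads) = 0.1750 / 0.56500 = 0.3097.

Posterior probability ≈ 0.3097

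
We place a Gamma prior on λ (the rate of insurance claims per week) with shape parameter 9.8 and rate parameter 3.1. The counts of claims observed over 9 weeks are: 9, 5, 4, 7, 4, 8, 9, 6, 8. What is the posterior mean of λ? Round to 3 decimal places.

Posterior mean ≈ 5.769

Total count ∑xᵢ = 60 over n = 9 weeks.
Gamma is conjugate to the Poisson likelihood: posterior is Gamma(shape = 9.8+60 = 69.8, rate = 3.1+9 = 12.1).
E[λ | data] = 69.8/12.1 = 5.769.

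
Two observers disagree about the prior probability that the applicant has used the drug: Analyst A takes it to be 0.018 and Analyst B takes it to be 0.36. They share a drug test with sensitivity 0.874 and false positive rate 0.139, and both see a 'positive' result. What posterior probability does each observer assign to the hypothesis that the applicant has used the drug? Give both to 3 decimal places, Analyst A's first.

Analyst A: 0.103; Analyst B: 0.780

P('+'|H) = 0.874, P('+'|¬H) = 0.139.
Analyst A: numerator 0.874·0.018 = 0.015732; evidence = 0.015732+0.139·0.982 = 0.15223; posterior = 0.103.
Analyst B: numerator 0.874·0.36 = 0.31464; evidence = 0.31464+0.139·0.64 = 0.40360; posterior = 0.780.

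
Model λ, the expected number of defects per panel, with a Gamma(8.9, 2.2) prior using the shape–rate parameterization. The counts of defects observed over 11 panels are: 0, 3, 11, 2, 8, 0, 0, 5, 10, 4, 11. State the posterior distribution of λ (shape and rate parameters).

Total count ∑xᵢ = 54 over n = 11 panels.
Gamma is conjugate to the Poisson likelihood: posterior is Gamma(shape = 8.9+54 = 62.9, rate = 2.2+11 = 13.2).

Posterior: Gamma(shape=62.9, rate=13.2)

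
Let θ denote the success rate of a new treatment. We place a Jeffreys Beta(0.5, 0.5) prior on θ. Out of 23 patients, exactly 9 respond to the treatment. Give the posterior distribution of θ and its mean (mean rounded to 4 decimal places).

Observing 9 successes and 14 failures updates Beta(0.5, 0.5) by adding the success and failure counts to the two shape parameters: α = 0.5+9 = 9.5, β = 0.5+14 = 14.5.
E[θ | data] = 9.5/(9.5+14.5) = 0.3958.

Posterior: Beta(9.5, 14.5); mean ≈ 0.3958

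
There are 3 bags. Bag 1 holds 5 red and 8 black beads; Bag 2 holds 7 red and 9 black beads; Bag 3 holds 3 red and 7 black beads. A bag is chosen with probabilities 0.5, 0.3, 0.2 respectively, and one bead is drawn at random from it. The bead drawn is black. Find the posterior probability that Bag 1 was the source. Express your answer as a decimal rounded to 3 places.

P(black|Bag 1) = 0.6154; P(black|Bag 2) = 0.5625; P(black|Bag 3) = 0.7.
Prior × likelihood for each source: 0.5·0.6154=0.3077, 0.3·0.5625=0.1687, 0.2·0.7=0.1400. Summing gives P(black) = 0.61644.
P(Bag 1 | black) = 0.3077 / 0.61644 = 0.499.

Posterior probability ≈ 0.499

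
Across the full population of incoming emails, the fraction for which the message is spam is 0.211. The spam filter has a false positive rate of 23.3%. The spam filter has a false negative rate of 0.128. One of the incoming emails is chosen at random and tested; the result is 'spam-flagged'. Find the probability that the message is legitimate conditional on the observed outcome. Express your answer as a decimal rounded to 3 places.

P(¬H | E) ≈ 0.500

Let H be the event that the message is spam. P(H) = 0.211, so P(¬H) = 0.789. With E the 'spam-flagged' result, P(E|H) = 0.872 and P(E|¬H) = 0.233.
P(E) = 0.872·0.211 + 0.233·0.789 = 0.18399 + 0.18384 = 0.36783.
By Bayes' theorem, P(H|E) = 0.18399 / 0.36783 = 0.500. Hence P(¬H|E) = 1 − 0.500 = 0.500.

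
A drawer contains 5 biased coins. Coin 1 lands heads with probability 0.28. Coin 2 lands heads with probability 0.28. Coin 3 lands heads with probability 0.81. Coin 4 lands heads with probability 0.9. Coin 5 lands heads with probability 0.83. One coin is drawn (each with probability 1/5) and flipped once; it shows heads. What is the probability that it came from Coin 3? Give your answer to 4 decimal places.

Posterior probability ≈ 0.2613

P(heads|C1) = 0.28; P(heads|C2) = 0.28; P(heads|C3) = 0.81; P(heads|C4) = 0.9; P(heads|C5) = 0.83.
Prior × likelihood for each source: 0.2·0.28=0.05600, 0.2·0.28=0.05600, 0.2·0.81=0.1620, 0.2·0.9=0.1800, 0.2·0.83=0.1660. Summing gives P(heads) = 0.62000.
P(Coin 3 | heads) = 0.1620 / 0.62000 = 0.2613.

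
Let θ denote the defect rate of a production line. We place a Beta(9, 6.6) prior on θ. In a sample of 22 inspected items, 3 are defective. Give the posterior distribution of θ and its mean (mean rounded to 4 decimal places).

Posterior: Beta(12, 25.6); mean ≈ 0.3191

Observing 3 successes and 19 failures updates Beta(9, 6.6) by adding the success and failure counts to the two shape parameters: α = 9+3 = 12, β = 6.6+19 = 25.6.
Posterior mean = α/(α+β) = 12/37.6 = 0.3191.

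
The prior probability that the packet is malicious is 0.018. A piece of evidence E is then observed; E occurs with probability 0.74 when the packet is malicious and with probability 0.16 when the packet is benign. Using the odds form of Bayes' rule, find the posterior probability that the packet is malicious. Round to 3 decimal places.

Posterior probability ≈ 0.078

Prior odds = 0.018/(1−0.018) = 0.018330.
Likelihood ratio for E = 0.74/0.16 = 4.6250.
Posterior odds = prior odds × LR = 0.084776.
Posterior probability = odds/(1+odds) = 0.084776/1.0848 = 0.078.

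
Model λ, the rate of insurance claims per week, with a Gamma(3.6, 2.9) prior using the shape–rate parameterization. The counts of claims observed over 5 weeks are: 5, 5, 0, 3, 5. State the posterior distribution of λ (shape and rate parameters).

Posterior: Gamma(shape=21.6, rate=7.9)

Total count ∑xᵢ = 18 over n = 5 weeks.
Gamma is conjugate to the Poisson likelihood: posterior is Gamma(shape = 3.6+18 = 21.6, rate = 2.9+5 = 7.9).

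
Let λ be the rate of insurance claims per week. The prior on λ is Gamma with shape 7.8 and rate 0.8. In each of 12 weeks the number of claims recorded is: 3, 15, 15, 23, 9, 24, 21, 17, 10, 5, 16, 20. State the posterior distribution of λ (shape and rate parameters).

Posterior: Gamma(shape=185.8, rate=12.8)

Total count ∑xᵢ = 178 over n = 12 weeks.
Gamma is conjugate to the Poisson likelihood: posterior is Gamma(shape = 7.8+178 = 185.8, rate = 0.8+12 = 12.8).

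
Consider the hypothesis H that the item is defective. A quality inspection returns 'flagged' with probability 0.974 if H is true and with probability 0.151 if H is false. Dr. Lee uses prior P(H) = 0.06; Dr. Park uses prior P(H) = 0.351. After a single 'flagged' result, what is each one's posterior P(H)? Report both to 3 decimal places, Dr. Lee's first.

P('+'|H) = 0.974, P('+'|¬H) = 0.151.
Dr. Lee: numerator 0.974·0.06 = 0.058440; evidence = 0.058440+0.151·0.94 = 0.20038; posterior = 0.292.
Dr. Park: numerator 0.974·0.351 = 0.34187; evidence = 0.34187+0.151·0.649 = 0.43987; posterior = 0.777.

Dr. Lee: 0.292; Dr. Park: 0.777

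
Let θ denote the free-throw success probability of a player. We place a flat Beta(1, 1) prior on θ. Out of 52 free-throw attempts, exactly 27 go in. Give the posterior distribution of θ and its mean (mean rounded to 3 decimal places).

The binomial likelihood is conjugate to the Beta prior: with 27 successes and 25 failures, the posterior is Beta(1+27, 1+25) = Beta(28, 26).
Posterior mean = α/(α+β) = 28/54 = 0.519.

Posterior: Beta(28, 26); mean ≈ 0.519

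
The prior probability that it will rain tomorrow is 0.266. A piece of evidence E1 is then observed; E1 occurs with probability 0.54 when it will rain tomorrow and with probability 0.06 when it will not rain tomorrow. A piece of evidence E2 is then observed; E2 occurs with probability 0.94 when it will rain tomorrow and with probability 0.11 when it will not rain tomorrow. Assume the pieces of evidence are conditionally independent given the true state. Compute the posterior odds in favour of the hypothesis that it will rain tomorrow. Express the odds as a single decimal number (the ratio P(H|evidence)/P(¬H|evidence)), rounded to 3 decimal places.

Posterior odds ≈ 27.872

Prior odds = 0.266/(1−0.266) = 0.36240. In log-odds, ln(0.36240) = -1.0150.
Add log likelihood ratios: ln(9.0000) + ln(8.5455) = 4.3426.
Posterior log-odds = 3.3276, so posterior odds = exp(3.3276) = 27.872.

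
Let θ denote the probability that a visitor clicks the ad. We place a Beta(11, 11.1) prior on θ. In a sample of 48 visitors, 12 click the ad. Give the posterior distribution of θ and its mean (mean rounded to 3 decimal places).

Posterior: Beta(23, 47.1); mean ≈ 0.328

The binomial likelihood is conjugate to the Beta prior: with 12 successes and 36 failures, the posterior is Beta(11+12, 11.1+36) = Beta(23, 47.1).
Posterior mean = α/(α+β) = 23/70.1 = 0.328.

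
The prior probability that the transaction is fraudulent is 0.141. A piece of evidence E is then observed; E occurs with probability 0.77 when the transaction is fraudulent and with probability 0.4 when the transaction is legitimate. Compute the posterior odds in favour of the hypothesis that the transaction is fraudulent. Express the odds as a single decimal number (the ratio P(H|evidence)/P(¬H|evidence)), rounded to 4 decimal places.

Prior odds = 0.141/(1−0.141) = 0.16414.
Likelihood ratio for E = 0.77/0.4 = 1.9250.
Posterior odds = prior odds × LR = 0.31598.

Posterior odds ≈ 0.3160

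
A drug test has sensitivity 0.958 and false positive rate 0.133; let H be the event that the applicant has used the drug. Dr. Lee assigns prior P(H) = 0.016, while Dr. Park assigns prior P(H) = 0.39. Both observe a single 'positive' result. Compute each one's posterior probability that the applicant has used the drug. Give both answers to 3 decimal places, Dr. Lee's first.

Dr. Lee: 0.105; Dr. Park: 0.822

P('+'|H) = 0.958, P('+'|¬H) = 0.133.
Dr. Lee: numerator 0.958·0.016 = 0.015328; evidence = 0.015328+0.133·0.984 = 0.14620; posterior = 0.105.
Dr. Park: numerator 0.958·0.39 = 0.37362; evidence = 0.37362+0.133·0.61 = 0.45475; posterior = 0.822.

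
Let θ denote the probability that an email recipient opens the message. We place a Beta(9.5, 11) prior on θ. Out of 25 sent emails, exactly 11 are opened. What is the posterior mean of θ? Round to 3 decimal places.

Observing 11 successes and 14 failures updates Beta(9.5, 11) by adding the success and failure counts to the two shape parameters: α = 9.5+11 = 20.5, β = 11+14 = 25.
E[θ | data] = 20.5/(20.5+25) = 0.451.

Posterior mean ≈ 0.451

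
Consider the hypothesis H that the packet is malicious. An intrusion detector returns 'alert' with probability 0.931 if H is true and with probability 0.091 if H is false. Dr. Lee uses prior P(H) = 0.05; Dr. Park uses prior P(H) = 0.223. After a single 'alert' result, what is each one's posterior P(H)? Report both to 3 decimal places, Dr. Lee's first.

Dr. Lee: 0.350; Dr. Park: 0.746

The likelihood ratio for an 'alert' result is 0.931/0.091 = 10.231.
Dr. Lee: prior odds 0.05/0.95 = 0.052632; posterior odds 0.53846; posterior probability 0.350.
Dr. Park: prior odds 0.223/0.777 = 0.28700; posterior odds 2.9362; posterior probability 0.746.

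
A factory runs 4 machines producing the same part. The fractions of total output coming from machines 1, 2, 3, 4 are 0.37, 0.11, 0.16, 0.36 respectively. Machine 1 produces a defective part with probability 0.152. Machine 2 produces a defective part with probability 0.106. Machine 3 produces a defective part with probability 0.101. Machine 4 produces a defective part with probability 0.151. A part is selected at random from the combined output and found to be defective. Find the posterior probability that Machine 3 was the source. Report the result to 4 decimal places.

Posterior probability ≈ 0.1167

P(defective|M1) = 0.152; P(defective|M2) = 0.106; P(defective|M3) = 0.101; P(defective|M4) = 0.151.
Prior × likelihood for each source: 0.37·0.152=0.05624, 0.11·0.106=0.01166, 0.16·0.101=0.01616, 0.36·0.151=0.05436. Summing gives P(defective) = 0.13842.
P(Machine 3 | defective) = 0.01616 / 0.13842 = 0.1167.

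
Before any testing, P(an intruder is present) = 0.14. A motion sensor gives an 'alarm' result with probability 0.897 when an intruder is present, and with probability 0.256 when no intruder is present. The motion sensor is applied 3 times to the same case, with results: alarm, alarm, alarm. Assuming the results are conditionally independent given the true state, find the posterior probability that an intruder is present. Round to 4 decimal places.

With H the event that an intruder is present, the joint likelihood of the observed sequence is P(data|H) = 0.897·0.897·0.897 = 0.72173 and P(data|¬H) = 0.256·0.256·0.256 = 0.016777.
Bayes: P(H|data) = 0.14·0.72173 / (0.14·0.72173 + 0.86·0.016777) = 0.10104/0.11547 = 0.8750.

Posterior P(H) ≈ 0.8750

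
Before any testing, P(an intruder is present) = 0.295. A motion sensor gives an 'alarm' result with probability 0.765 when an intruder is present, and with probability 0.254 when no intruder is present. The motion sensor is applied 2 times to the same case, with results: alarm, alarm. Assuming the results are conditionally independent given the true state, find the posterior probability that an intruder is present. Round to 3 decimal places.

Posterior P(H) ≈ 0.791

Let H be the event that an intruder is present; start with P(H) = 0.295. P('alarm'|H) = 0.765, P('alarm'|¬H) = 0.254.
Update on result 1 ('alarm'): P(H) ← 0.765·0.2950 / (0.765·0.2950 + 0.254·0.7050) = 0.22567/0.40475 = 0.5576.
Update on result 2 ('alarm'): P(H) ← 0.765·0.5576 / (0.765·0.5576 + 0.254·0.4424) = 0.42654/0.53892 = 0.7915.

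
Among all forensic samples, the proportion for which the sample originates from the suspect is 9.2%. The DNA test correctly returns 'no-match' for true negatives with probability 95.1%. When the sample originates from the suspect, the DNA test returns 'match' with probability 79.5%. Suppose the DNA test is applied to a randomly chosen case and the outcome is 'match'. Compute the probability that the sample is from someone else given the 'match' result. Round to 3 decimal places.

Write H for 'the sample originates from the suspect'. Prior odds H:¬H = 0.092/0.908 = 0.10132. For the 'match' outcome, the likelihood ratio is 0.795/0.049 = 16.224.
Posterior odds = 0.10132 × 16.224 = 1.6439, so P(H|E) = 1.6439/(1+1.6439) = 0.622. Then P(¬H|E) = 1 − 0.622 = 0.378.

P(¬H | E) ≈ 0.378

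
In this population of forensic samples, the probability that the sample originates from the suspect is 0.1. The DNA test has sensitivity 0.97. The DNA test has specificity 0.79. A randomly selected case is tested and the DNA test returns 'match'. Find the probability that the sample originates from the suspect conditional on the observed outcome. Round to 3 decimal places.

Let H be the event that the sample originates from the suspect. P(H) = 0.1, so P(¬H) = 0.9. With E the 'match' result, P(E|H) = 0.97 and P(E|¬H) = 0.21.
P(E) = 0.97·0.1 + 0.21·0.9 = 0.097000 + 0.18900 = 0.28600.
By Bayes' theorem, P(H|E) = 0.097000 / 0.28600 = 0.339.

P(H | E) ≈ 0.339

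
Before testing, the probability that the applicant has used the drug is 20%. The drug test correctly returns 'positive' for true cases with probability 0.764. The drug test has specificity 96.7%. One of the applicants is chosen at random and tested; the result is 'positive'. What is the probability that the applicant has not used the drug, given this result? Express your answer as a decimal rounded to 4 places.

Let H be the event that the applicant has used the drug. P(H) = 0.2, so P(¬H) = 0.8. With E the 'positive' result, P(E|H) = 0.764 and P(E|¬H) = 0.033.
P(E) = 0.764·0.2 + 0.033·0.8 = 0.15280 + 0.026400 = 0.17920.
By Bayes' theorem, P(H|E) = 0.15280 / 0.17920 = 0.8527. Hence P(¬H|E) = 1 − 0.8527 = 0.1473.

P(¬H | E) ≈ 0.1473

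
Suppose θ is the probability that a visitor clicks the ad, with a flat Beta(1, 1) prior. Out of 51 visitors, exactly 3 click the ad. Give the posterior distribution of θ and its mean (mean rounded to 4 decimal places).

The binomial likelihood is conjugate to the Beta prior: with 3 successes and 48 failures, the posterior is Beta(1+3, 1+48) = Beta(4, 49).
E[θ | data] = 4/(4+49) = 0.0755.

Posterior: Beta(4, 49); mean ≈ 0.0755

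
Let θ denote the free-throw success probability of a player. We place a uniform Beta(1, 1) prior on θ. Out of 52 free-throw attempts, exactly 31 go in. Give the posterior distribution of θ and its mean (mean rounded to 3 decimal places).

Posterior: Beta(32, 22); mean ≈ 0.593

The binomial likelihood is conjugate to the Beta prior: with 31 successes and 21 failures, the posterior is Beta(1+31, 1+21) = Beta(32, 22).
Posterior mean = α/(α+β) = 32/54 = 0.593.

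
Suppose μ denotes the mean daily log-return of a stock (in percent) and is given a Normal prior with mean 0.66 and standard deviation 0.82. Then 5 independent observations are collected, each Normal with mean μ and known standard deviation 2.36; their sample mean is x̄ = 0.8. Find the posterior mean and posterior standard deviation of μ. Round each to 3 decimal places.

Prior precision 1/τ₀² = 1/0.82² = 1.48721; data precision n/σ² = 5/2.36² = 0.897731.
Posterior precision = 1.48721 + 0.897731 = 2.38494, giving posterior SD = 1/√2.38494 = 0.648.
Posterior mean = (1.48721·0.66 + 0.897731·0.8) / 2.38494 = 0.713.

Posterior mean ≈ 0.713; posterior SD ≈ 0.648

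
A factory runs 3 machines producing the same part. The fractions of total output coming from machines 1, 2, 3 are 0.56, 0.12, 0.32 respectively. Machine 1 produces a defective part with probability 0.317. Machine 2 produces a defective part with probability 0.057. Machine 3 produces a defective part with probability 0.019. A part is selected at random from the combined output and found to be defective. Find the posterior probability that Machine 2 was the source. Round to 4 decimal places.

P(defective|M1) = 0.317; P(defective|M2) = 0.057; P(defective|M3) = 0.019.
Prior × likelihood for each source: 0.56·0.317=0.1775, 0.12·0.057=0.006840, 0.32·0.019=0.006080. Summing gives P(defective) = 0.19044.
P(Machine 2 | defective) = 0.006840 / 0.19044 = 0.0359.

Posterior probability ≈ 0.0359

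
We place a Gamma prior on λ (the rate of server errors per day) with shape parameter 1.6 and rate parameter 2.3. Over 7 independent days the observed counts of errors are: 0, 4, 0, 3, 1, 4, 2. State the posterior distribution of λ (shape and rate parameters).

Posterior: Gamma(shape=15.6, rate=9.3)

The Poisson likelihood adds the total count to the shape and the number of exposure periods to the rate. Here ∑xᵢ = 14 and n = 7, so shape 1.6→15.6 and rate 2.3→9.3.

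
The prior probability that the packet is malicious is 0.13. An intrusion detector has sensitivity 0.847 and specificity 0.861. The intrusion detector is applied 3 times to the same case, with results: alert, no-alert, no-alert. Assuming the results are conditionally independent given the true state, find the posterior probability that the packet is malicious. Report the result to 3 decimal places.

Let H be the event that the packet is malicious; start with P(H) = 0.13. P('alert'|H) = 0.847, P('alert'|¬H) = 0.139.
Update on result 1 ('alert'): P(H) ← 0.847·0.1300 / (0.847·0.1300 + 0.139·0.8700) = 0.11011/0.23104 = 0.4766.
Update on result 2 ('no-alert'): P(H) ← 0.153·0.4766 / (0.153·0.4766 + 0.861·0.5234) = 0.072917/0.52358 = 0.1393.
Update on result 3 ('no-alert'): P(H) ← 0.153·0.1393 / (0.153·0.1393 + 0.861·0.8607) = 0.021308/0.76240 = 0.0279.

Posterior P(H) ≈ 0.028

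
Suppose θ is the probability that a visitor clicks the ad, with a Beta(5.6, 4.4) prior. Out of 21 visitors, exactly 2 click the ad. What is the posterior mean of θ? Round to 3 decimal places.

Posterior mean ≈ 0.245

The binomial likelihood is conjugate to the Beta prior: with 2 successes and 19 failures, the posterior is Beta(5.6+2, 4.4+19) = Beta(7.6, 23.4).
Posterior mean = α/(α+β) = 7.6/31 = 0.245.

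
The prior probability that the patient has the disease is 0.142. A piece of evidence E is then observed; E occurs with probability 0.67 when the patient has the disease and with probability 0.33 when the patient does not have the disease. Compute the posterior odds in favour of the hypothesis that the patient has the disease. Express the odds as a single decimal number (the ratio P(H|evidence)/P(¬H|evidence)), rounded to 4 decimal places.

Prior odds = 0.142/(1−0.142) = 0.16550. In log-odds, ln(0.16550) = -1.7988.
Add log likelihood ratio: ln(2.0303) = 0.70819.
Posterior log-odds = -1.0906, so posterior odds = exp(-1.0906) = 0.33602.

Posterior odds ≈ 0.3360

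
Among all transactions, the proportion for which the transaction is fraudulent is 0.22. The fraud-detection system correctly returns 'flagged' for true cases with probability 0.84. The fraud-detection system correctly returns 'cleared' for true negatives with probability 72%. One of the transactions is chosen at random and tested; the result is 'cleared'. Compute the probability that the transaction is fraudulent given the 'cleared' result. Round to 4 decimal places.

Write H for 'the transaction is fraudulent'. Prior odds H:¬H = 0.22/0.78 = 0.28205. For the 'cleared' outcome, the likelihood ratio is 0.16/0.72 = 0.22222.
Posterior odds = 0.28205 × 0.22222 = 0.062678, so P(H|E) = 0.062678/(1+0.062678) = 0.0590.

P(H | E) ≈ 0.0590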